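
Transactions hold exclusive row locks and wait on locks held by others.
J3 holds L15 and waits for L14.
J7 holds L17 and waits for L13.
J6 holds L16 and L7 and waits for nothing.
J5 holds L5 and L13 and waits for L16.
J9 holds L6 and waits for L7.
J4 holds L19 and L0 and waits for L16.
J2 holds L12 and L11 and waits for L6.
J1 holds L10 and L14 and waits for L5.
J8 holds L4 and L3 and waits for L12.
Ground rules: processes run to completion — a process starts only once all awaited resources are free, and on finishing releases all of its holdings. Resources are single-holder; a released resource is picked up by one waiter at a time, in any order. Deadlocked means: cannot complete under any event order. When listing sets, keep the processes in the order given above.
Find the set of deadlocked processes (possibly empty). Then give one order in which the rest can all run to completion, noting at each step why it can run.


No process is deadlocked.
Key observation: the wait graph is acyclic; completion cascades from the unblocked processes through everyone else.
The rest can finish in the order J6, J4, J9, J5, J1, J2, J3, J7, J8.
Check, step by step:
  J6 waits on nothing -> runs at once and releases L16 and L7
  J4 waits on L16 — all released -> runs and releases L19 and L0
  J9 waits on L7 — all released -> runs and releases L6
  J5 waits on L16 — all released -> runs and releases L5 and L13
  J1 waits on L5 — all released -> runs and releases L10 and L14
  J2 waits on L6 — all released -> runs and releases L12 and L11
  J3 waits on L14 — all released -> runs and releases L15
  J7 waits on L13 — all released -> runs and releases L17
  J8 waits on L12 — all released -> runs and releases L4 and L3


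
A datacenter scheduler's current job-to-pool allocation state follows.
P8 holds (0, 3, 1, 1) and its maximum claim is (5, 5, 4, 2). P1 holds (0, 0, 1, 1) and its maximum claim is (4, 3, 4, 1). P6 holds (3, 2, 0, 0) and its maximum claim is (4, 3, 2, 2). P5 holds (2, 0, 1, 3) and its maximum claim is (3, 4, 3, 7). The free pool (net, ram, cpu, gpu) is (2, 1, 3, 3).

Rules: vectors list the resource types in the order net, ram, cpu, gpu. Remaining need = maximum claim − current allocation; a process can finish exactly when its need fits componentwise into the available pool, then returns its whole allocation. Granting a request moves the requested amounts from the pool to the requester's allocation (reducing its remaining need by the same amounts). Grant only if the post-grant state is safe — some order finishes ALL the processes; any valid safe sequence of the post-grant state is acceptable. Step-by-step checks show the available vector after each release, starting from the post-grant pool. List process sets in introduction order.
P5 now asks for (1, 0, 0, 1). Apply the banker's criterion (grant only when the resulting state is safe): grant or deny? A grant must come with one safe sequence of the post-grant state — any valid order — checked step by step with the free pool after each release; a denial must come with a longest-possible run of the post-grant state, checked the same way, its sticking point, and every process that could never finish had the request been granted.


DENY: after the grant no complete ordering would exist.
Key observation: after P6, P1 the pool peaks at (4, 3, 4, 3), and each blocked process is short somewhere: P8 on net; P5 on ram.
After a pretend grant, a maximal execution: P6, P1 — then nothing else fits. Check, step by step:
  pool = (1, 1, 3, 2)
  run P6 (needs (1, 1, 2, 2), free (1, 1, 3, 2)); after release of (3, 2, 0, 0) the pool is (4, 3, 3, 2)
  run P1 (needs (4, 3, 3, 0), free (4, 3, 3, 2)); after release of (0, 0, 1, 1) the pool is (4, 3, 4, 3)
  P8 cannot run: need (5, 2, 3, 1) vs free (4, 3, 4, 3) (insufficient net)
  P5 cannot run: need (0, 4, 2, 3) vs free (4, 3, 4, 3) (insufficient ram)
Post-grant, the permanently blocked set is P8 and P5.


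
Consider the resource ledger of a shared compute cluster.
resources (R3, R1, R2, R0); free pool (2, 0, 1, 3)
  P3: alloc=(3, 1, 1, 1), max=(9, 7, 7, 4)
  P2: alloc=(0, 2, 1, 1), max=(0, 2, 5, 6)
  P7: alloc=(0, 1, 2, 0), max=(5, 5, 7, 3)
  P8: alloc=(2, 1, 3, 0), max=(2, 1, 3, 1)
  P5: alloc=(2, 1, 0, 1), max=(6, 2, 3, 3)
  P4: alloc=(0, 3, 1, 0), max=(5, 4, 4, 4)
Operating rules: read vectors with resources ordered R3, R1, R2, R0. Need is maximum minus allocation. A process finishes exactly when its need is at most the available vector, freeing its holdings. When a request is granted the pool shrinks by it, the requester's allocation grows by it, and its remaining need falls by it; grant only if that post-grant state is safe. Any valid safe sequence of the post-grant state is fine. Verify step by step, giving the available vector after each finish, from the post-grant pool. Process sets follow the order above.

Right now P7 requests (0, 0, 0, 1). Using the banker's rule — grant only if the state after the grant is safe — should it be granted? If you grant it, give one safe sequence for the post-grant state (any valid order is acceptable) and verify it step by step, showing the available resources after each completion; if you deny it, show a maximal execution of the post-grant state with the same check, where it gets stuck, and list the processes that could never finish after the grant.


DENY. Granting would leave the state unsafe.
Key observation: after P8, P5 the pool peaks at (6, 2, 4, 3), and each blocked process is short somewhere: P3 on R1, R2; P2 on R0; P7 on R1, R2; P4 on R0.
After a pretend grant, a maximal execution: P8, P5 — then nothing else fits. Step-by-step check:
  pool = (2, 0, 1, 2)
  run P8 (needs (0, 0, 0, 1), free (2, 0, 1, 2)); after release of (2, 1, 3, 0) the pool is (4, 1, 4, 2)
  run P5 (needs (4, 1, 3, 2), free (4, 1, 4, 2)); after release of (2, 1, 0, 1) the pool is (6, 2, 4, 3)
  P3 still needs (6, 6, 6, 3) but only (6, 2, 4, 3) is free — short on R1 and R2
  P2 still needs (0, 0, 4, 5) but only (6, 2, 4, 3) is free — short on R0
  P7 still needs (5, 4, 5, 2) but only (6, 2, 4, 3) is free — short on R1 and R2
  P4 still needs (5, 1, 3, 4) but only (6, 2, 4, 3) is free — short on R0
Processes that could never finish after the grant: P3, P2, P7 and P4.


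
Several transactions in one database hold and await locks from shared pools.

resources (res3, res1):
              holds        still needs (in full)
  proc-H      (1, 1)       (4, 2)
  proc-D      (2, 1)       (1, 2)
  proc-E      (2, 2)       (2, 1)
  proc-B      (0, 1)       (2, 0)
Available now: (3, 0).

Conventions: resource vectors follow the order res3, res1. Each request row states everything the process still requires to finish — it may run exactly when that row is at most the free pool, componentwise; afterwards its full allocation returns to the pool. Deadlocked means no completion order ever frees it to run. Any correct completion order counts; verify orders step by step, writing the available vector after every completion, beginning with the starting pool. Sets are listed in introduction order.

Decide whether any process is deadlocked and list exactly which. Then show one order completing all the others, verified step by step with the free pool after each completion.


No process is deadlocked.
Key observation: no deadlock: proc-B fits now, and the freed resources carry the rest through.
The rest can finish in the order proc-B, proc-E, proc-H, proc-D. Step-by-step check:
  pool = (3, 0)
  run proc-B (needs (2, 0), free (3, 0)); after release of (0, 1) the pool is (3, 1)
  run proc-E (needs (2, 1), free (3, 1)); after release of (2, 2) the pool is (5, 3)
  run proc-H (needs (4, 2), free (5, 3)); after release of (1, 1) the pool is (6, 4)
  run proc-D (needs (1, 2), free (6, 4)); after release of (2, 1) the pool is (8, 5)


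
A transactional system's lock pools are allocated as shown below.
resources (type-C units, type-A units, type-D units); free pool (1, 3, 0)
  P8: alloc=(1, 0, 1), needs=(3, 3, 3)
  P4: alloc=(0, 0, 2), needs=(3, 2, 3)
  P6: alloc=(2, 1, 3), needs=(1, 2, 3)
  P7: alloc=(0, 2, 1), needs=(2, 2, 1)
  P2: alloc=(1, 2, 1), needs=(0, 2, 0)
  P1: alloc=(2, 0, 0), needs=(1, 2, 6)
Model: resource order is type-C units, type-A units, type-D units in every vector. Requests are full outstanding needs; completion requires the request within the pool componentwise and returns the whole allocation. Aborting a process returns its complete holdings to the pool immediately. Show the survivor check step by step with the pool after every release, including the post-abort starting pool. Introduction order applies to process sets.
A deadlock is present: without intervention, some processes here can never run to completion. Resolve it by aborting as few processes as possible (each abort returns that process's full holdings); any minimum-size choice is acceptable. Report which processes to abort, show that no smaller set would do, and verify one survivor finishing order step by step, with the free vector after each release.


Abort P8.
Key observation: the deadlocked P4 becomes finishable only because P8 released (1, 0, 1); it completes at step 3 below.
No smaller set exists: with zero aborts the deadlock remains.
Survivors finish in the order: P2, P7, P4, P6, P1. Step-by-step check (pool after the aborts first):
  pool = (2, 3, 1)
  run P2 (needs (0, 2, 0), free (2, 3, 1)); after release of (1, 2, 1) the pool is (3, 5, 2)
  run P7 (needs (2, 2, 1), free (3, 5, 2)); after release of (0, 2, 1) the pool is (3, 7, 3)
  run P4 (needs (3, 2, 3), free (3, 7, 3)); after release of (0, 0, 2) the pool is (3, 7, 5)
  run P6 (needs (1, 2, 3), free (3, 7, 5)); after release of (2, 1, 3) the pool is (5, 8, 8)
  run P1 (needs (1, 2, 6), free (5, 8, 8)); after release of (2, 0, 0) the pool is (7, 8, 8)


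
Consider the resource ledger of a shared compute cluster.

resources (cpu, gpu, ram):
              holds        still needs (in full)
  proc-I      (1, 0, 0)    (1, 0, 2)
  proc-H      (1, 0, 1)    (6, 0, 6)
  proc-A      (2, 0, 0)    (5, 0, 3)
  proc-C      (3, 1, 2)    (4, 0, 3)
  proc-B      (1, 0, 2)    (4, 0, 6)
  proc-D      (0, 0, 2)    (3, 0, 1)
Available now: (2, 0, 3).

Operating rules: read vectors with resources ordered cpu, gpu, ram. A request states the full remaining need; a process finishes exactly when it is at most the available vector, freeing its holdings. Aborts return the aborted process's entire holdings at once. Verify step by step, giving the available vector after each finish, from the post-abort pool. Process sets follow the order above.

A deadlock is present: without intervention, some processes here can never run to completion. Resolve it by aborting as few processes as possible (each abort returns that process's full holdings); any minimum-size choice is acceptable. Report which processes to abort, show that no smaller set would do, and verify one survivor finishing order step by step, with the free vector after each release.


Minimum abort set: proc-H.
Key observation: before aborting proc-H, proc-C was permanently blocked — no order could ever run it; afterwards it completes at step 2.
Minimality: the empty abort set fails — the state is deadlocked as it stands.
One survivor order: proc-I, proc-C, proc-A, proc-B, proc-D. Step-by-step check (post-abort pool first):
  pool = (3, 0, 4)
  run proc-I (needs (1, 0, 2), free (3, 0, 4)); after release of (1, 0, 0) the pool is (4, 0, 4)
  run proc-C (needs (4, 0, 3), free (4, 0, 4)); after release of (3, 1, 2) the pool is (7, 1, 6)
  run proc-A (needs (5, 0, 3), free (7, 1, 6)); after release of (2, 0, 0) the pool is (9, 1, 6)
  run proc-B (needs (4, 0, 6), free (9, 1, 6)); after release of (1, 0, 2) the pool is (10, 1, 8)
  run proc-D (needs (3, 0, 1), free (10, 1, 8)); after release of (0, 0, 2) the pool is (10, 1, 10)


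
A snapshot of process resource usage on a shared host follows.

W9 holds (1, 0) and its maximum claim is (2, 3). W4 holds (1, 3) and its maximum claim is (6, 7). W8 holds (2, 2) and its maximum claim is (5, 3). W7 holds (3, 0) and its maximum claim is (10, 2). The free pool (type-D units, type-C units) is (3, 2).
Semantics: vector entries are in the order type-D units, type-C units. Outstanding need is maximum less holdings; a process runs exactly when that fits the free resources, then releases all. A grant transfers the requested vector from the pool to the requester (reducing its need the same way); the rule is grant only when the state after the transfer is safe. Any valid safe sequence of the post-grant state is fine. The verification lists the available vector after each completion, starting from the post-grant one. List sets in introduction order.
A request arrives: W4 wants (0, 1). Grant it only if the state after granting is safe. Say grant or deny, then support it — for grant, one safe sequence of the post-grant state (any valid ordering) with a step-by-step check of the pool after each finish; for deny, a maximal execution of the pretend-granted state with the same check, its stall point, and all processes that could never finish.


GRANT. The post-grant state is safe; one safe sequence: W8, W4, W9, W7.
Key observation: the transfer keeps a workable pool ((3, 1)); W8 starts the safe sequence.
Check on the post-grant state, step by step:
  pool = (3, 1)
  run W8 (needs (3, 1), free (3, 1)); after release of (2, 2) the pool is (5, 3)
  run W4 (needs (5, 3), free (5, 3)); after release of (1, 4) the pool is (6, 7)
  run W9 (needs (1, 3), free (6, 7)); after release of (1, 0) the pool is (7, 7)
  run W7 (needs (7, 2), free (7, 7)); after release of (3, 0) the pool is (10, 7)


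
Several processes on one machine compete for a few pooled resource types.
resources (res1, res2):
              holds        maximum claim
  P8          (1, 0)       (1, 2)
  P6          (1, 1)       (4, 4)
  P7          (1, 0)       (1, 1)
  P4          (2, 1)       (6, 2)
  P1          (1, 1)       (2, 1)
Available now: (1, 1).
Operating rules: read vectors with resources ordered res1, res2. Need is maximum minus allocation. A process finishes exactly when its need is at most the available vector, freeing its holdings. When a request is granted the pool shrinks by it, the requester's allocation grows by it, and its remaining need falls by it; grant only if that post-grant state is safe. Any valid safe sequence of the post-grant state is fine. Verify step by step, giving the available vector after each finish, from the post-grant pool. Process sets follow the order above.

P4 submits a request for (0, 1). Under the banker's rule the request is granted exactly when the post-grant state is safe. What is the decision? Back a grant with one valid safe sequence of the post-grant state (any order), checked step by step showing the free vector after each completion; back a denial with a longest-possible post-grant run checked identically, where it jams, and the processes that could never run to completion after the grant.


DENY — the pretend-granted state is unsafe.
Key observation: after P1, P7 the pool peaks at (3, 1), and each blocked process is short somewhere: P8 on res2; P6 on res2; P4 on res1.
On the post-grant state, P1, P7 is a maximal run — nothing extends it. Walking it through:
  pool = (1, 0)
  P1: need (1, 0) fits (1, 0); releases (1, 1), pool now (2, 1)
  P7: need (0, 1) fits (2, 1); releases (1, 0), pool now (3, 1)
  blocked: P8 wants (0, 2), pool (3, 1) — not enough res2
  blocked: P6 wants (3, 3), pool (3, 1) — not enough res2
  blocked: P4 wants (4, 0), pool (3, 1) — not enough res1
Had the request been granted, P8, P6 and P4 could never finish.


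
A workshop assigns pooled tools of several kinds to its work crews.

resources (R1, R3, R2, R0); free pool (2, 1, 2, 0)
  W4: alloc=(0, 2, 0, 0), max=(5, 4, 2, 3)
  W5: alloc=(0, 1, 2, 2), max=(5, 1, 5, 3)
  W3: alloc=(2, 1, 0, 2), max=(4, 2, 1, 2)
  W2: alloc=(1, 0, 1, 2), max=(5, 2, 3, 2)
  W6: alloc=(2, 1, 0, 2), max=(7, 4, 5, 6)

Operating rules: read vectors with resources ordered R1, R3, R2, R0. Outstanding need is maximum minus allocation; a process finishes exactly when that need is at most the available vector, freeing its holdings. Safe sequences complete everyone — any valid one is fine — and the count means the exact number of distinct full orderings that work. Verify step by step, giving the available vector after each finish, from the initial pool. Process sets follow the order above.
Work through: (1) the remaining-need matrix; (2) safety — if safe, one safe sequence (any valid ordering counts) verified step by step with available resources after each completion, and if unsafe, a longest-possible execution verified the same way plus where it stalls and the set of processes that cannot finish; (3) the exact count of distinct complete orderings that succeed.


(1) Outstanding need per process (order R1, R3, R2, R0):
  W4: (5, 2, 2, 3)
  W5: (5, 0, 3, 1)
  W3: (2, 1, 1, 0)
  W2: (4, 2, 2, 0)
  W6: (5, 3, 5, 4)
(2) SAFE. One safe sequence: W3, W2, W5, W6, W4.
Key observation: W3 is the earliest step where a requested resource binds exactly: need (2, 1, 1, 0), pool (2, 1, 2, 0) at its turn.
Check, step by step:
  pool = (2, 1, 2, 0)
  run W3 (needs (2, 1, 1, 0), free (2, 1, 2, 0)); after release of (2, 1, 0, 2) the pool is (4, 2, 2, 2)
  run W2 (needs (4, 2, 2, 0), free (4, 2, 2, 2)); after release of (1, 0, 1, 2) the pool is (5, 2, 3, 4)
  run W5 (needs (5, 0, 3, 1), free (5, 2, 3, 4)); after release of (0, 1, 2, 2) the pool is (5, 3, 5, 6)
  run W6 (needs (5, 3, 5, 4), free (5, 3, 5, 6)); after release of (2, 1, 0, 2) the pool is (7, 4, 5, 8)
  run W4 (needs (5, 2, 2, 3), free (7, 4, 5, 8)); after release of (0, 2, 0, 0) the pool is (7, 6, 5, 8)
(3) Exactly 3 of the possible complete orderings are safe sequences.


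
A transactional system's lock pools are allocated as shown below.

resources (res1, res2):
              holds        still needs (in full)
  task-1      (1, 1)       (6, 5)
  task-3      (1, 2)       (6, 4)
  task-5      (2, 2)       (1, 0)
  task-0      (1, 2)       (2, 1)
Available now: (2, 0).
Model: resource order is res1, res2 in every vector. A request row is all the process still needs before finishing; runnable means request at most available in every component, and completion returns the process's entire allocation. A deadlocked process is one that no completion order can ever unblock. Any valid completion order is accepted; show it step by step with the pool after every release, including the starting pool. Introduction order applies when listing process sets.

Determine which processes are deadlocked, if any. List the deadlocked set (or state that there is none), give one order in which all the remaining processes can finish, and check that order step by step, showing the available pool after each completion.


Deadlocked: task-1 and task-3.
Key observation: the wall is res1: completing task-5, task-0 brings the pool only to (5, 4), and all the rest need more.
The rest can finish in the order task-5, task-0. Check, step by step:
  pool = (2, 0)
  run task-5 (needs (1, 0), free (2, 0)); after release of (2, 2) the pool is (4, 2)
  run task-0 (needs (2, 1), free (4, 2)); after release of (1, 2) the pool is (5, 4)
None of the blocked processes ever fits:
  task-1 still needs (6, 5) but only (5, 4) is free — short on res1 and res2
  task-3 still needs (6, 4) but only (5, 4) is free — short on res1


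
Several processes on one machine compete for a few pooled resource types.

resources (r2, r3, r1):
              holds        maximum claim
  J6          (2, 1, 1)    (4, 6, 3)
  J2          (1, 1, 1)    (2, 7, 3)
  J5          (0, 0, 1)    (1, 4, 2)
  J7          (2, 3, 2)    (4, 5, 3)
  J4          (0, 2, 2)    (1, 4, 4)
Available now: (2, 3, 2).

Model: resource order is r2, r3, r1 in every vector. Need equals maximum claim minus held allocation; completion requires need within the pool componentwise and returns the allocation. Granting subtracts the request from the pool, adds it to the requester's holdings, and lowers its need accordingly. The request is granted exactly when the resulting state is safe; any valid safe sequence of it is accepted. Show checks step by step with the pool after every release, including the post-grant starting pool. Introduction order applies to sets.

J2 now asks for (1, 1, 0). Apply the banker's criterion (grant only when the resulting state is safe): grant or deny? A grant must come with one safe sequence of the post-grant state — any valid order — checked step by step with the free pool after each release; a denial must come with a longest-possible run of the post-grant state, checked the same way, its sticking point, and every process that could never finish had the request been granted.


DENY. Granting would leave the state unsafe.
Key observation: after J4, J5 the pool peaks at (1, 4, 5), and each blocked process is short somewhere: J6 on r2, r3; J2 on r3; J7 on r2.
After a pretend grant, a maximal execution: J4, J5 — then nothing else fits. Walking it through:
  pool = (1, 2, 2)
  J4: need (1, 2, 2) fits (1, 2, 2); releases (0, 2, 2), pool now (1, 4, 4)
  J5: need (1, 4, 1) fits (1, 4, 4); releases (0, 0, 1), pool now (1, 4, 5)
  blocked: J6 wants (2, 5, 2), pool (1, 4, 5) — not enough r2 and r3
  blocked: J2 wants (0, 5, 2), pool (1, 4, 5) — not enough r3
  blocked: J7 wants (2, 2, 1), pool (1, 4, 5) — not enough r2
Had the request been granted, J6, J2 and J7 could never finish.


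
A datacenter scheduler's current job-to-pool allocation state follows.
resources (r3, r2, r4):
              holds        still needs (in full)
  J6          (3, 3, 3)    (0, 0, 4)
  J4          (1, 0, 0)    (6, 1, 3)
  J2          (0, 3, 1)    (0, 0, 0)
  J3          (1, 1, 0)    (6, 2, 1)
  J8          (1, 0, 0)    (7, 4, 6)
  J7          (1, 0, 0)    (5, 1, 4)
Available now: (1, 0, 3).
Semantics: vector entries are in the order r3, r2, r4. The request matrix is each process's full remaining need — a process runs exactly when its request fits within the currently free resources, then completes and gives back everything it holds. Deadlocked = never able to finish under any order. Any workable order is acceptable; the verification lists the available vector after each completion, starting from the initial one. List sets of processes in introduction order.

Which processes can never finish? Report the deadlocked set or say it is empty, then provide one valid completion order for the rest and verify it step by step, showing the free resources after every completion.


The deadlocked set is J4, J3, J8 and J7.
Key observation: even finishing J2, J6 leaves just (4, 6, 7) free — too little r3 for any of the remaining processes.
A valid finishing order for the others: J2, J6. Step-by-step check:
  pool = (1, 0, 3)
  run J2 (needs (0, 0, 0), free (1, 0, 3)); after release of (0, 3, 1) the pool is (1, 3, 4)
  run J6 (needs (0, 0, 4), free (1, 3, 4)); after release of (3, 3, 3) the pool is (4, 6, 7)
The blocked processes can never fit:
  J4 still needs (6, 1, 3) but only (4, 6, 7) is free — short on r3
  J3 still needs (6, 2, 1) but only (4, 6, 7) is free — short on r3
  J8 still needs (7, 4, 6) but only (4, 6, 7) is free — short on r3
  J7 still needs (5, 1, 4) but only (4, 6, 7) is free — short on r3


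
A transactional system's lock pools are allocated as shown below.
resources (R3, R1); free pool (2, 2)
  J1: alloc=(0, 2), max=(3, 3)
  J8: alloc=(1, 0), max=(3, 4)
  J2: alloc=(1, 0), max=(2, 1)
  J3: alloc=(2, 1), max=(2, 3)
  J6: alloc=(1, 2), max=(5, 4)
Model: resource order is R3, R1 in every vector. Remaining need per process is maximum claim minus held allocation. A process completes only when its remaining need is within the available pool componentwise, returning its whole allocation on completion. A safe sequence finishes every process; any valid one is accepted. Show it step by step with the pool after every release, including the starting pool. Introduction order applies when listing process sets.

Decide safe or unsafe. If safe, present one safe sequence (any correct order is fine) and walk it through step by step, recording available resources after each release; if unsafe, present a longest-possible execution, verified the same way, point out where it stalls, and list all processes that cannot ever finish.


The state is SAFE; one workable sequence: J2, J1, J3, J8, J6.
Key observation: the first exact fit in this order is J1 — it needs (3, 1) with (3, 2) free, meeting a requested resource to the last unit.
Step-by-step check:
  pool = (2, 2)
  run J2 (needs (1, 1), free (2, 2)); after release of (1, 0) the pool is (3, 2)
  run J1 (needs (3, 1), free (3, 2)); after release of (0, 2) the pool is (3, 4)
  run J3 (needs (0, 2), free (3, 4)); after release of (2, 1) the pool is (5, 5)
  run J8 (needs (2, 4), free (5, 5)); after release of (1, 0) the pool is (6, 5)
  run J6 (needs (4, 2), free (6, 5)); after release of (1, 2) the pool is (7, 7)


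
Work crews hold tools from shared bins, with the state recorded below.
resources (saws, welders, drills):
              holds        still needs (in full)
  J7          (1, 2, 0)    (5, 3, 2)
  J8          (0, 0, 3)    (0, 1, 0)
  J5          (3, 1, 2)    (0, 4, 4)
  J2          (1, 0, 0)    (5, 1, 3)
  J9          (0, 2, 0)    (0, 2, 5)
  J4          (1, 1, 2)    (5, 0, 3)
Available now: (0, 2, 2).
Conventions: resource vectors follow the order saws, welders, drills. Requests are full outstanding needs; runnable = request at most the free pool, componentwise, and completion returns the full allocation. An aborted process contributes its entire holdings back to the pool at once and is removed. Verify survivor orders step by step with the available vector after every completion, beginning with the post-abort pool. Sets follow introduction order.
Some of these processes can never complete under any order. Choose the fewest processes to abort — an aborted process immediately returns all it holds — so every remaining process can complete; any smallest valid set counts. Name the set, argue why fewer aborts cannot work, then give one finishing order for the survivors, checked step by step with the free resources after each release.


Minimum abort set: J2 and J4.
Key observation: the returned (2, 1, 2) from J2 and J4 is what brings J7 — unrunnable before, under any order — into play at step 4.
No one abort is enough; case by case: J7 alone leaves J2 blocked (short on saws); J8 alone leaves J7 blocked (short on saws); J5 alone leaves J7 blocked (short on saws); J2 alone leaves J7 blocked (short on saws); J9 alone leaves J7 blocked (short on saws); J4 alone leaves J7 blocked (short on saws).
One survivor order: J8, J9, J5, J7. Verifying each step (post-abort pool first):
  pool = (2, 3, 4)
  run J8 (needs (0, 1, 0), free (2, 3, 4)); after release of (0, 0, 3) the pool is (2, 3, 7)
  run J9 (needs (0, 2, 5), free (2, 3, 7)); after release of (0, 2, 0) the pool is (2, 5, 7)
  run J5 (needs (0, 4, 4), free (2, 5, 7)); after release of (3, 1, 2) the pool is (5, 6, 9)
  run J7 (needs (5, 3, 2), free (5, 6, 9)); after release of (1, 2, 0) the pool is (6, 8, 9)


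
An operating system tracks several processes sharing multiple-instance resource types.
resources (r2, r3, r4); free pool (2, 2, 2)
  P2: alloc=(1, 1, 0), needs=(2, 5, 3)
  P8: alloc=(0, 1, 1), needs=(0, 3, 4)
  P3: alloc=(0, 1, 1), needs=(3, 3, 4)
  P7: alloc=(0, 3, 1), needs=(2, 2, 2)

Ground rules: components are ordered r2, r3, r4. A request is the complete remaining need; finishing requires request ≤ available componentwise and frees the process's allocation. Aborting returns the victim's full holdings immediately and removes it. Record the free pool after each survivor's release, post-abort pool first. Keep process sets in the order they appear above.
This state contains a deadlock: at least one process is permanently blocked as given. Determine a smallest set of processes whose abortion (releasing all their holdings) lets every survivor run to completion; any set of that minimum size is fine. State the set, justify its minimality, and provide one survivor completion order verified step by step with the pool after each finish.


Abort P3.
Key observation: P8 could never have finished before the abort; with (0, 1, 1) returned by P3, it fits at step 2.
No smaller set exists: with zero aborts the deadlock remains.
One survivor order: P7, P8, P2. Check, step by step (post-abort pool first):
  pool = (2, 3, 3)
  P7 needs (2, 2, 2) <= (2, 3, 3) -> finishes; pool += (0, 3, 1) = (2, 6, 4)
  P8 needs (0, 3, 4) <= (2, 6, 4) -> finishes; pool += (0, 1, 1) = (2, 7, 5)
  P2 needs (2, 5, 3) <= (2, 7, 5) -> finishes; pool += (1, 1, 0) = (3, 8, 5)


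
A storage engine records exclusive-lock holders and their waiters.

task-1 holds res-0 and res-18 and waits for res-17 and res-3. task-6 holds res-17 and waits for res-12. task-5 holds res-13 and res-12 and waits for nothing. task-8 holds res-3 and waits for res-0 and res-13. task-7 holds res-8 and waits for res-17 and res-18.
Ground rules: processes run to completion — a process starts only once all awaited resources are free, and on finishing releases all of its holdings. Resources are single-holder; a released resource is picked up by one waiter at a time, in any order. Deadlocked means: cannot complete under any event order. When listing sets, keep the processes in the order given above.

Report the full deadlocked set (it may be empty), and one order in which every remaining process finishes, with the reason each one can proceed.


Deadlocked: task-1, task-8 and task-7.
Key observation: the loop task-1 -> task-8 -> task-1 blocks itself forever; task-7 waits into the deadlock from upstream.
A valid finishing order for the others: task-5, task-6.
Check, step by step:
  task-5 waits on nothing -> runs at once and releases res-13 and res-12
  task-6: everything it awaited (res-12) is free; runs, freeing res-17


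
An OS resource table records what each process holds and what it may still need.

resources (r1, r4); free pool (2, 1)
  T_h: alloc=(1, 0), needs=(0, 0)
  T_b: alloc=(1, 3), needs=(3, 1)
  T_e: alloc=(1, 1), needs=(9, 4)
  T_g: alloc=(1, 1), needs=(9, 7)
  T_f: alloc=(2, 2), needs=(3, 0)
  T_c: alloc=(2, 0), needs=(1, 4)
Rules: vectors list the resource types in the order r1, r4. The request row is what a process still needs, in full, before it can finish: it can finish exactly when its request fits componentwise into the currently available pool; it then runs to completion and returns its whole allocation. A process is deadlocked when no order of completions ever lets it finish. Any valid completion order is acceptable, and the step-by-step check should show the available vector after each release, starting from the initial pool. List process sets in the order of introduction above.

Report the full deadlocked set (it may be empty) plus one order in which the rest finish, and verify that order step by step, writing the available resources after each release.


The deadlocked set is T_e and T_g.
Key observation: T_h, T_b, T_c, T_f can finish, but then (8, 6) is all there is, and the blocked group's r1 demands exceed it.
A valid finishing order for the others: T_h, T_b, T_c, T_f. Check, step by step:
  pool = (2, 1)
  T_h: need (0, 0) fits (2, 1); releases (1, 0), pool now (3, 1)
  T_b: need (3, 1) fits (3, 1); releases (1, 3), pool now (4, 4)
  T_c: need (1, 4) fits (4, 4); releases (2, 0), pool now (6, 4)
  T_f: need (3, 0) fits (6, 4); releases (2, 2), pool now (8, 6)
The blocked processes can never fit:
  blocked: T_e wants (9, 4), pool (8, 6) — not enough r1
  blocked: T_g wants (9, 7), pool (8, 6) — not enough r1 and r4


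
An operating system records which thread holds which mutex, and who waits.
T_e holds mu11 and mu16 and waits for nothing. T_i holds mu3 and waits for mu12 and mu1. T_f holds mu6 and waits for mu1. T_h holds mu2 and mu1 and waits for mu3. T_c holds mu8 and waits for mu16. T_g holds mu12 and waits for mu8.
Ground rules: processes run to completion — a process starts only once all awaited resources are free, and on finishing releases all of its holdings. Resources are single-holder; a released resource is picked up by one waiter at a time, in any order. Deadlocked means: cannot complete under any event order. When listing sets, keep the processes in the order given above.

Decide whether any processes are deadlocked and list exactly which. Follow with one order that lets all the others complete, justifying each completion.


Deadlocked: T_i, T_f and T_h.
Key observation: nobody on the ring T_i -> T_h -> T_i can start until another member finishes, which never happens; T_f waits into the deadlock from upstream.
The rest can finish in the order T_e, T_c, T_g.
Step-by-step check:
  T_e: no waits; runs immediately, freeing mu11 and mu16
  T_c waits on mu16 — all released -> runs and releases mu8
  T_g waits on mu8 — all released -> runs and releases mu12


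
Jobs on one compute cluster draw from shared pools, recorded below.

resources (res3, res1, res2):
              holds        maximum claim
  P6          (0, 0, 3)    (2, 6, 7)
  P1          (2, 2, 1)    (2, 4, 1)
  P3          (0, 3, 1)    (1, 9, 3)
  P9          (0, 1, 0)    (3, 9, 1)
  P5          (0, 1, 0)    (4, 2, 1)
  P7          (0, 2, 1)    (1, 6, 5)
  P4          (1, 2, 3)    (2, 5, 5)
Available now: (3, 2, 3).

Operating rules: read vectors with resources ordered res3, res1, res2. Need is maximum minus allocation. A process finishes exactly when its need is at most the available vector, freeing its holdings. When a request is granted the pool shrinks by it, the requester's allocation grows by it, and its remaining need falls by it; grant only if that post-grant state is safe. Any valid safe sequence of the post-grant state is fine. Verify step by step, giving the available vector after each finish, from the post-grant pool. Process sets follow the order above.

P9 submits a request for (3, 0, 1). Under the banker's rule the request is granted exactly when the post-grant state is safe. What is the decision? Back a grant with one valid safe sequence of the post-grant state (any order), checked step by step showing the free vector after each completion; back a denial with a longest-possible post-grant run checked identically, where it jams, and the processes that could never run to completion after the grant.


GRANT — the state after the grant stays safe, e.g. via P1, P4, P6, P7, P9, P3, P5.
Key observation: post-grant, (0, 2, 2) remains, and an order beginning with P1 completes everyone.
Verifying the post-grant state step by step:
  pool = (0, 2, 2)
  P1 needs (0, 2, 0) <= (0, 2, 2) -> finishes; pool += (2, 2, 1) = (2, 4, 3)
  P4 needs (1, 3, 2) <= (2, 4, 3) -> finishes; pool += (1, 2, 3) = (3, 6, 6)
  P6 needs (2, 6, 4) <= (3, 6, 6) -> finishes; pool += (0, 0, 3) = (3, 6, 9)
  P7 needs (1, 4, 4) <= (3, 6, 9) -> finishes; pool += (0, 2, 1) = (3, 8, 10)
  P9 needs (0, 8, 0) <= (3, 8, 10) -> finishes; pool += (3, 1, 1) = (6, 9, 11)
  P3 needs (1, 6, 2) <= (6, 9, 11) -> finishes; pool += (0, 3, 1) = (6, 12, 12)
  P5 needs (4, 1, 1) <= (6, 12, 12) -> finishes; pool += (0, 1, 0) = (6, 13, 12)


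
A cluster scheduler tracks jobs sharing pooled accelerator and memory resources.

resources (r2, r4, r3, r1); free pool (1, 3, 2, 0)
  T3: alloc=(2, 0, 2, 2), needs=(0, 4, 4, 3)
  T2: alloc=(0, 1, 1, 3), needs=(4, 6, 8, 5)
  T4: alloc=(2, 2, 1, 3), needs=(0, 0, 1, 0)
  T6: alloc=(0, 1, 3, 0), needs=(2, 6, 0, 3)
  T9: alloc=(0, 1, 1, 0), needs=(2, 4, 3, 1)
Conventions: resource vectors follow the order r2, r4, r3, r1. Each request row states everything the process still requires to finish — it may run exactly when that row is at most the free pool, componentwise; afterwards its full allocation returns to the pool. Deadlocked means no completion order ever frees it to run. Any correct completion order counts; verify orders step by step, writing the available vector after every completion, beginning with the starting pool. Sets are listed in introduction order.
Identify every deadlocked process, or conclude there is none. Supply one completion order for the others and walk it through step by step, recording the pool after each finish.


No process is deadlocked.
Key observation: starting with T4, each completion frees enough for the next — no one is permanently blocked.
One completion order for the rest: T4, T9, T6, T3, T2. Step-by-step check:
  pool = (1, 3, 2, 0)
  T4 needs (0, 0, 1, 0) <= (1, 3, 2, 0) -> finishes; pool += (2, 2, 1, 3) = (3, 5, 3, 3)
  T9 needs (2, 4, 3, 1) <= (3, 5, 3, 3) -> finishes; pool += (0, 1, 1, 0) = (3, 6, 4, 3)
  T6 needs (2, 6, 0, 3) <= (3, 6, 4, 3) -> finishes; pool += (0, 1, 3, 0) = (3, 7, 7, 3)
  T3 needs (0, 4, 4, 3) <= (3, 7, 7, 3) -> finishes; pool += (2, 0, 2, 2) = (5, 7, 9, 5)
  T2 needs (4, 6, 8, 5) <= (5, 7, 9, 5) -> finishes; pool += (0, 1, 1, 3) = (5, 8, 10, 8)


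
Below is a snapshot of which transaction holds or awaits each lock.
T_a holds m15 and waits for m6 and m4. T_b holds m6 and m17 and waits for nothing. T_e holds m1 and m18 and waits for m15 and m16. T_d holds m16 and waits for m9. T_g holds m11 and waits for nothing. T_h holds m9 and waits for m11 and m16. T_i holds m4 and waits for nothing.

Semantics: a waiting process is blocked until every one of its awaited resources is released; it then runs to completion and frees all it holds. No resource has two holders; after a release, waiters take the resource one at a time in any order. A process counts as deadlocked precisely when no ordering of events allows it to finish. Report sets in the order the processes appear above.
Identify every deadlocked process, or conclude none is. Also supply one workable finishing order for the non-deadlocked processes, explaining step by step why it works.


Deadlocked set: T_e, T_d and T_h.
Key observation: the cycle T_d -> T_h -> T_d can never break — each member waits on the next; T_e waits into the deadlock from upstream.
One completion order for the rest: T_g, T_i, T_b, T_a.
Step-by-step check:
  T_g: no waits; runs immediately, freeing m11
  T_i: no waits; runs immediately, freeing m4
  T_b: no waits; runs immediately, freeing m6 and m17
  run T_a (all its waits — m6 and m4 — are resolved); releases m15


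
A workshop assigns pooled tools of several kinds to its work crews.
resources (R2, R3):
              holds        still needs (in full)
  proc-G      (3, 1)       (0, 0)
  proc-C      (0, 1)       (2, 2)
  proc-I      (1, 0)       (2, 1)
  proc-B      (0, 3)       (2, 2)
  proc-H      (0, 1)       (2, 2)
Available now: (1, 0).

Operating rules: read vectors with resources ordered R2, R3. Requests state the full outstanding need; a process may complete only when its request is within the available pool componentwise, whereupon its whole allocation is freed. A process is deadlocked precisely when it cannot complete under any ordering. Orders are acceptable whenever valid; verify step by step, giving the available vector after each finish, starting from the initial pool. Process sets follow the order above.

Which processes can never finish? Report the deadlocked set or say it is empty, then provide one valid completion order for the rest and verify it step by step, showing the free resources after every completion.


Deadlocked set: proc-C, proc-B and proc-H.
Key observation: proc-G, proc-I can finish, but then (5, 1) is all there is, and the blocked group's R3 demands exceed it.
One completion order for the rest: proc-G, proc-I. Walking it through:
  pool = (1, 0)
  run proc-G (needs (0, 0), free (1, 0)); after release of (3, 1) the pool is (4, 1)
  run proc-I (needs (2, 1), free (4, 1)); after release of (1, 0) the pool is (5, 1)
The stuck group stays short no matter what:
  proc-C still needs (2, 2) but only (5, 1) is free — short on R3
  proc-B still needs (2, 2) but only (5, 1) is free — short on R3
  proc-H still needs (2, 2) but only (5, 1) is free — short on R3


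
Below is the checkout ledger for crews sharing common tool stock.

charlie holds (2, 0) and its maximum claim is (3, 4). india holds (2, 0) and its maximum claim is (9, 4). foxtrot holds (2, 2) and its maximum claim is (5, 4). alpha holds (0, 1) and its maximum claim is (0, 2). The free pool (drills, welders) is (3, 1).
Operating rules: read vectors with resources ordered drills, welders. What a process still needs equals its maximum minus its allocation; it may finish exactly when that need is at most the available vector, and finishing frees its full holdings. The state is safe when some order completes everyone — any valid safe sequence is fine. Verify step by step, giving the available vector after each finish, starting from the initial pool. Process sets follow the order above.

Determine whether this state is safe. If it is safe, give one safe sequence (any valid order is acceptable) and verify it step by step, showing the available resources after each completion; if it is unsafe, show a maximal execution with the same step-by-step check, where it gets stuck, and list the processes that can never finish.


SAFE. One safe sequence: alpha, foxtrot, charlie, india.
Key observation: at alpha the run first touches a limit — (0, 1) against (3, 1), exact on a resource it actually requests.
Step-by-step check:
  pool = (3, 1)
  alpha needs (0, 1) <= (3, 1) -> finishes; pool += (0, 1) = (3, 2)
  foxtrot needs (3, 2) <= (3, 2) -> finishes; pool += (2, 2) = (5, 4)
  charlie needs (1, 4) <= (5, 4) -> finishes; pool += (2, 0) = (7, 4)
  india needs (7, 4) <= (7, 4) -> finishes; pool += (2, 0) = (9, 4)
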